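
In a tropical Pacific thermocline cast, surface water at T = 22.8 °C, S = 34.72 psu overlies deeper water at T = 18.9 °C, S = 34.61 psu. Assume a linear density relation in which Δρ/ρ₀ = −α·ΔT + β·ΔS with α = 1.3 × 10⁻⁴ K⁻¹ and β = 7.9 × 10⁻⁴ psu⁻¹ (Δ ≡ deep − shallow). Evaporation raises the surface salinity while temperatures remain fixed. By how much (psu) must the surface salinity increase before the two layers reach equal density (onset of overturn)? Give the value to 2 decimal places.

0.53 psu

Neutral buoyancy requires −α(T_deep − T_surf) + β(S_deep − S_surf′) = 0.
S_surf′ = S_deep − (α/β)·ΔT = 34.61 − (1.3 × 10⁻⁴/7.9 × 10⁻⁴)·(-3.9) = 35.2518 psu.
Increase required: 35.2518 − 34.72 = 0.5318 psu.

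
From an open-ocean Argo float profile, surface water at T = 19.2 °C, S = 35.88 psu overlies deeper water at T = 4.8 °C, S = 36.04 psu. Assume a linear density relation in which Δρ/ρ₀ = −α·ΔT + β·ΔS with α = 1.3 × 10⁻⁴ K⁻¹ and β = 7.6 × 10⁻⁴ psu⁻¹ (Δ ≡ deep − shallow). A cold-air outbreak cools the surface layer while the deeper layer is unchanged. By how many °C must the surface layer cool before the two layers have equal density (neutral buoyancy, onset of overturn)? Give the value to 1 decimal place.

Neutral buoyancy requires Δρ = 0, i.e. −α(T_deep − T_surf′) + β(S_deep − S_surf) = 0.
T_surf′ = T_deep − (β/α)·ΔS = 4.8 − (7.6 × 10⁻⁴/1.3 × 10⁻⁴)·(+0.16) = 3.865 °C.
Cooling required: 19.2 − (3.865) = 15.335 °C.

15.3 °C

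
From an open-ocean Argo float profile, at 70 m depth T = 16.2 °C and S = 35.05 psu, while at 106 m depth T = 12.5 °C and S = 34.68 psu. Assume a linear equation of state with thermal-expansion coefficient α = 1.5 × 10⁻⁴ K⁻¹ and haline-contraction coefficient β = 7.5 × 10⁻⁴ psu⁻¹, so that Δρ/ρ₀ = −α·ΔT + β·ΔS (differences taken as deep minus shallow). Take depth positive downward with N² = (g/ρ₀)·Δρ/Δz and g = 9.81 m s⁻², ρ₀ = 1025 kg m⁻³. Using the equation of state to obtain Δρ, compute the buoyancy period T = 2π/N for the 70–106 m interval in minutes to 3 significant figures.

12.0 min

ΔT = -3.7 K, ΔS = -0.37 psu (deep − shallow).
Δρ/ρ₀ = −αΔT + βΔS = 5.55 × 10⁻⁴ − 2.775 × 10⁻⁴ = 2.775 × 10⁻⁴, so Δρ ≈ 0.2844 kg m⁻³.
N² = (g/ρ₀)·Δρ/Δz = g·(Δρ/ρ₀)/Δz = 9.81 × 2.775 × 10⁻⁴ / 36 = 7.5619 × 10⁻⁵ s⁻².
N = √(7.5619 × 10⁻⁵) = 8.6959 × 10⁻³ rad s⁻¹ → T = 2π/N = 722.55 s = 12.042 min ≈ 12.0 min.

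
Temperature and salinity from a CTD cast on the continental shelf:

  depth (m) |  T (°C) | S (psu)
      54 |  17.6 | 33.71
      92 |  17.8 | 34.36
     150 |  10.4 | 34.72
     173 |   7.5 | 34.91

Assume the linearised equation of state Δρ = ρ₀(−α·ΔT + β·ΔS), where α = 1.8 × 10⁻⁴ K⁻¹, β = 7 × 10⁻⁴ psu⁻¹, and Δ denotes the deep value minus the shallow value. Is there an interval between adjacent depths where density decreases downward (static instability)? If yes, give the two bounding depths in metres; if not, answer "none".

none

Evaluate Δρ/ρ₀ = −αΔT + βΔS across each adjacent pair:
  54–92 m: −αΔT+βΔS = −(1.8 × 10⁻⁴)(+0.2)+(7 × 10⁻⁴)(+0.65) = 4.2 × 10⁻⁴ → stable
  92–150 m: −αΔT+βΔS = −(1.8 × 10⁻⁴)(-7.4)+(7 × 10⁻⁴)(+0.36) = 1.6 × 10⁻³ → stable
  150–173 m: −αΔT+βΔS = −(1.8 × 10⁻⁴)(-2.9)+(7 × 10⁻⁴)(+0.19) = 6.5 × 10⁻⁴ → stable
Every interval has Δρ > 0: the column is stably stratified throughout.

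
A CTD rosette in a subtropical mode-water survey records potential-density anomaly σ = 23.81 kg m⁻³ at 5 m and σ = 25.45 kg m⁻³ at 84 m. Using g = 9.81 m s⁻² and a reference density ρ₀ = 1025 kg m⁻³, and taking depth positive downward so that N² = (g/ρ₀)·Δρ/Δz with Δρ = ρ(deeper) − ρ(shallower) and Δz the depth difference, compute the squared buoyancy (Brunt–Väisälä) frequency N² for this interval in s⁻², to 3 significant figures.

1.99 × 10⁻⁴ s⁻²

Δρ = 1025.45 − 1023.81 = 1.64 kg m⁻³ over Δz = 84 − 5 = 79 m.
N² = (9.81/1025) × (1.64/79) = 1.9868 × 10⁻⁴ s⁻² ≈ 1.99 × 10⁻⁴ s⁻².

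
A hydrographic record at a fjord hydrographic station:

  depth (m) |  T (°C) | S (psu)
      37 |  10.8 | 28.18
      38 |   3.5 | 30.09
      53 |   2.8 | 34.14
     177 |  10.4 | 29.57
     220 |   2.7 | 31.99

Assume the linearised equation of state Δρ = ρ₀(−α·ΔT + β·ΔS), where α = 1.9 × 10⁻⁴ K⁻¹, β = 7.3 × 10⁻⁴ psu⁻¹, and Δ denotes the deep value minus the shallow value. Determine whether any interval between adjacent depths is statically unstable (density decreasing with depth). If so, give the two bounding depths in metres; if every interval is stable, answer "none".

Evaluate Δρ/ρ₀ = −αΔT + βΔS across each adjacent pair:
  37–38 m: −αΔT+βΔS = −(1.9 × 10⁻⁴)(-7.3)+(7.3 × 10⁻⁴)(+1.91) = 2.8 × 10⁻³ → stable
  38–53 m: −αΔT+βΔS = −(1.9 × 10⁻⁴)(-0.7)+(7.3 × 10⁻⁴)(+4.05) = 3.1 × 10⁻³ → stable
  53–177 m: −αΔT+βΔS = −(1.9 × 10⁻⁴)(+7.6)+(7.3 × 10⁻⁴)(-4.57) = -4.8 × 10⁻³ → UNSTABLE
  177–220 m: −αΔT+βΔS = −(1.9 × 10⁻⁴)(-7.7)+(7.3 × 10⁻⁴)(+2.42) = 3.2 × 10⁻³ → stable
The 53–177 m interval has Δρ < 0: lighter water underlies denser water.

53–177 m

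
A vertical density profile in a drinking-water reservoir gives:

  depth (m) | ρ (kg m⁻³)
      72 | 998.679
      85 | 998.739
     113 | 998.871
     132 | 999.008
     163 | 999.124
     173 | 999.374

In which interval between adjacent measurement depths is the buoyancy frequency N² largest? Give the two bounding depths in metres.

Compute the density gradient over each adjacent pair:
  72–85 m: Δρ/Δz = 0.060/13 = 4.6 × 10⁻³ kg m⁻⁴
  85–113 m: Δρ/Δz = 0.132/28 = 4.7 × 10⁻³ kg m⁻⁴
  113–132 m: Δρ/Δz = 0.137/19 = 7.2 × 10⁻³ kg m⁻⁴
  132–163 m: Δρ/Δz = 0.116/31 = 3.7 × 10⁻³ kg m⁻⁴
  163–173 m: Δρ/Δz = 0.250/10 = 0.025 kg m⁻⁴
The largest gradient is in the 163–173 m interval — the pycnocline.

163–173 m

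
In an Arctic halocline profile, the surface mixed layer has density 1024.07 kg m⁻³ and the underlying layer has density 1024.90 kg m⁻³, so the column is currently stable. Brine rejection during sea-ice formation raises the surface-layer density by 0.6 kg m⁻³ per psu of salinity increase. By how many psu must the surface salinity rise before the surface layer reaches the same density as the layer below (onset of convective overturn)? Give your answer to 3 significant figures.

1.38 psu

Density deficit of the surface layer: 1024.90 − 1024.07 = 0.83 kg m⁻³.
Required change = 0.83 / 0.6 = 1.38 psu.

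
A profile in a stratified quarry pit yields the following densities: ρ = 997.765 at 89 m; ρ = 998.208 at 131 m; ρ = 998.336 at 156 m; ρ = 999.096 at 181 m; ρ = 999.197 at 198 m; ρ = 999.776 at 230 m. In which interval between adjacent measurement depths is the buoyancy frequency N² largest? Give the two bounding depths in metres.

156–181 m

Compute the density gradient over each adjacent pair:
  89–131 m: Δρ/Δz = 0.443/42 = 0.011 kg m⁻⁴
  131–156 m: Δρ/Δz = 0.128/25 = 5.1 × 10⁻³ kg m⁻⁴
  156–181 m: Δρ/Δz = 0.760/25 = 0.030 kg m⁻⁴
  181–198 m: Δρ/Δz = 0.101/17 = 5.9 × 10⁻³ kg m⁻⁴
  198–230 m: Δρ/Δz = 0.579/32 = 0.018 kg m⁻⁴
The largest gradient is in the 156–181 m interval — the pycnocline.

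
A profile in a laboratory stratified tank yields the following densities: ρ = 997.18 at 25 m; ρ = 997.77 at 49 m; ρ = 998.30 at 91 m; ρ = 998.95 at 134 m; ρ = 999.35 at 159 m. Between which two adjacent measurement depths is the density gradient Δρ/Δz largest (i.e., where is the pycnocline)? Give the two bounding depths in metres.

Compute the density gradient over each adjacent pair:
  25–49 m: Δρ/Δz = 0.59/24 = 0.025 kg m⁻⁴
  49–91 m: Δρ/Δz = 0.53/42 = 0.013 kg m⁻⁴
  91–134 m: Δρ/Δz = 0.65/43 = 0.015 kg m⁻⁴
  134–159 m: Δρ/Δz = 0.40/25 = 0.016 kg m⁻⁴
The largest gradient is in the 25–49 m interval — the pycnocline.

25–49 m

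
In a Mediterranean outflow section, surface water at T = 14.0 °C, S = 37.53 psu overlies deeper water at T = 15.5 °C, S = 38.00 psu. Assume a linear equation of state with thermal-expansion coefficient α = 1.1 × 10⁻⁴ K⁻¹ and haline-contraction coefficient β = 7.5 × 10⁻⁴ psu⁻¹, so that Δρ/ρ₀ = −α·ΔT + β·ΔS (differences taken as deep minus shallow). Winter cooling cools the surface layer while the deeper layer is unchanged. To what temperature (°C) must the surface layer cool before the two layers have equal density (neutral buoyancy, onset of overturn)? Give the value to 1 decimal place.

Neutral buoyancy requires Δρ = 0, i.e. −α(T_deep − T_surf′) + β(S_deep − S_surf) = 0.
T_surf′ = T_deep − (β/α)·ΔS = 15.5 − (7.5 × 10⁻⁴/1.1 × 10⁻⁴)·(+0.47) = 12.295 °C.
Cooling required: 14.0 − (12.295) = 1.705 °C.

12.3 °C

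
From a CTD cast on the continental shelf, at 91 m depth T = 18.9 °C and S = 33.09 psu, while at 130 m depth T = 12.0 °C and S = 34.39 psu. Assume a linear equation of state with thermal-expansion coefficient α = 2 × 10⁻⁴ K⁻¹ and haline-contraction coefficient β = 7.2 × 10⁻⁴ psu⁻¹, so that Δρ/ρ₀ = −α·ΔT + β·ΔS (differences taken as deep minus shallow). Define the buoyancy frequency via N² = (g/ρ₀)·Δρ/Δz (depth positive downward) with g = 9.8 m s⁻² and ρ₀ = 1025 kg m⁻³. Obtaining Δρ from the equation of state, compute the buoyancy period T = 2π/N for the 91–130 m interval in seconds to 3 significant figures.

ΔT = -6.9 K, ΔS = +1.30 psu (deep − shallow).
Δρ/ρ₀ = −αΔT + βΔS = 1.38 × 10⁻³ + 9.36 × 10⁻⁴ = 2.316 × 10⁻³, so Δρ ≈ 2.374 kg m⁻³.
N² = (g/ρ₀)·Δρ/Δz = g·(Δρ/ρ₀)/Δz = 9.8 × 2.316 × 10⁻³ / 39 = 5.8197 × 10⁻⁴ s⁻².
N = √(5.8197 × 10⁻⁴) = 0.024124 rad s⁻¹ → T = 2π/N = 260.45 s ≈ 260 s.

260 s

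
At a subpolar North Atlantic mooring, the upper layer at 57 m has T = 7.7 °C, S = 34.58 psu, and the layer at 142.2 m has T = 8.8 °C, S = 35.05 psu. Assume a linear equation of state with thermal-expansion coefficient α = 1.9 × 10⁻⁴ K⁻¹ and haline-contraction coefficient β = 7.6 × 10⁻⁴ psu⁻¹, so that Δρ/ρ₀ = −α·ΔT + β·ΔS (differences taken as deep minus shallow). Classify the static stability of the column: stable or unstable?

stable

ΔT = 8.8 − 7.7 = +1.1 K and ΔS = 35.05 − 34.58 = +0.47 psu (deep − shallow).
−αΔT = -2.09 × 10⁻⁴; βΔS = 3.572 × 10⁻⁴; sum Δρ/ρ₀ = 1.482 × 10⁻⁴.
Δρ/ρ₀ > 0, so Δρ > 0: deeper water is denser → statically stable.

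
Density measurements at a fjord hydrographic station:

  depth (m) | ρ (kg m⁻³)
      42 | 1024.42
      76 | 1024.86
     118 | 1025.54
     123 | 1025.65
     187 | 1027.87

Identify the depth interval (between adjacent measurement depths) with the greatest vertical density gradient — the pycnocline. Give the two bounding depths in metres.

Compute the density gradient over each adjacent pair:
  42–76 m: Δρ/Δz = 0.44/34 = 0.013 kg m⁻⁴
  76–118 m: Δρ/Δz = 0.68/42 = 0.016 kg m⁻⁴
  118–123 m: Δρ/Δz = 0.11/5 = 0.022 kg m⁻⁴
  123–187 m: Δρ/Δz = 2.22/64 = 0.035 kg m⁻⁴
The largest gradient is in the 123–187 m interval — the pycnocline.

123–187 m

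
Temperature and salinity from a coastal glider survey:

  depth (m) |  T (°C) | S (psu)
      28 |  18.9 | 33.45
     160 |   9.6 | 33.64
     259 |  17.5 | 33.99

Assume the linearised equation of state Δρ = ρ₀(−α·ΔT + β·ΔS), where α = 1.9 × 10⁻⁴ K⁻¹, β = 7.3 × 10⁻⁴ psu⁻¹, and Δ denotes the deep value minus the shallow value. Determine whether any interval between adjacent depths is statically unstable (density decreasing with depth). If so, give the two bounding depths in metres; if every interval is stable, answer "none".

160–259 m

Evaluate Δρ/ρ₀ = −αΔT + βΔS across each adjacent pair:
  28–160 m: −αΔT+βΔS = −(1.9 × 10⁻⁴)(-9.3)+(7.3 × 10⁻⁴)(+0.19) = 1.9 × 10⁻³ → stable
  160–259 m: −αΔT+βΔS = −(1.9 × 10⁻⁴)(+7.9)+(7.3 × 10⁻⁴)(+0.35) = -1.2 × 10⁻³ → UNSTABLE
The 160–259 m interval has Δρ < 0: lighter water underlies denser water.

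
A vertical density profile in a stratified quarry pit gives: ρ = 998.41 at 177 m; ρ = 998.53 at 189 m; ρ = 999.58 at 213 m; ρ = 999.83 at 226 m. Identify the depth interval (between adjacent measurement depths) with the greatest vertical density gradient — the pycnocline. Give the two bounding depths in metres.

Compute the density gradient over each adjacent pair:
  177–189 m: Δρ/Δz = 0.12/12 = 0.010 kg m⁻⁴
  189–213 m: Δρ/Δz = 1.05/24 = 0.044 kg m⁻⁴
  213–226 m: Δρ/Δz = 0.25/13 = 0.019 kg m⁻⁴
The largest gradient is in the 189–213 m interval — the pycnocline.

189–213 m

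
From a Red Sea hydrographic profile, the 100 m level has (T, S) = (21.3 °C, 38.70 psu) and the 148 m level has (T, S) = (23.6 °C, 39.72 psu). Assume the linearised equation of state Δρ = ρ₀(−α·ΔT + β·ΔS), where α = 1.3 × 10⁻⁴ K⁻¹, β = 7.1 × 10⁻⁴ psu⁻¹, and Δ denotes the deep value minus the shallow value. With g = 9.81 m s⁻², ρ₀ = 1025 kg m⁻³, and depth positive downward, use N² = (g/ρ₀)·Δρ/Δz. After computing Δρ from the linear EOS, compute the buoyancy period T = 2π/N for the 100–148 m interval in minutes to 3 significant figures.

ΔT = +2.3 K, ΔS = +1.02 psu (deep − shallow).
Δρ/ρ₀ = −αΔT + βΔS = -2.99 × 10⁻⁴ + 7.242 × 10⁻⁴ = 4.252 × 10⁻⁴, so Δρ ≈ 0.4358 kg m⁻³.
N² = (g/ρ₀)·Δρ/Δz = g·(Δρ/ρ₀)/Δz = 9.81 × 4.252 × 10⁻⁴ / 48 = 8.6900 × 10⁻⁵ s⁻².
N = √(8.6900 × 10⁻⁵) = 9.3220 × 10⁻³ rad s⁻¹ → T = 2π/N = 674.02 s = 11.234 min ≈ 11.2 min.

11.2 min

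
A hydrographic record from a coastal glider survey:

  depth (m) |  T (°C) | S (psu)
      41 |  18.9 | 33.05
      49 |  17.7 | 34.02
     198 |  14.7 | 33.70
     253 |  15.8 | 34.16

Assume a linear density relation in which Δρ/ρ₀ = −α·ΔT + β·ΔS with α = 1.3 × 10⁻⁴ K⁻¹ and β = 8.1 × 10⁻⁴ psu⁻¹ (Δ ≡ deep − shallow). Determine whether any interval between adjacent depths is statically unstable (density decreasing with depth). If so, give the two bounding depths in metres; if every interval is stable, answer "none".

Evaluate Δρ/ρ₀ = −αΔT + βΔS across each adjacent pair:
  41–49 m: −αΔT+βΔS = −(1.3 × 10⁻⁴)(-1.2)+(8.1 × 10⁻⁴)(+0.97) = 9.4 × 10⁻⁴ → stable
  49–198 m: −αΔT+βΔS = −(1.3 × 10⁻⁴)(-3.0)+(8.1 × 10⁻⁴)(-0.32) = 1.3 × 10⁻⁴ → stable
  198–253 m: −αΔT+βΔS = −(1.3 × 10⁻⁴)(+1.1)+(8.1 × 10⁻⁴)(+0.46) = 2.3 × 10⁻⁴ → stable
Every interval has Δρ > 0: the column is stably stratified throughout.

none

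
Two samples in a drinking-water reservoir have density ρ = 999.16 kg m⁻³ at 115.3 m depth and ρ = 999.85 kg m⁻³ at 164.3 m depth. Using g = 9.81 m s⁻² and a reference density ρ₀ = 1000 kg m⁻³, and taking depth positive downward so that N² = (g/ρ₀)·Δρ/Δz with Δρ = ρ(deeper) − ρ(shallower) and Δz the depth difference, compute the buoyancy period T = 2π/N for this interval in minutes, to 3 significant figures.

8.91 min

Δρ = 999.85 − 999.16 = 0.69 kg m⁻³ over Δz = 164.3 − 115.3 = 49 m.
N² = (9.81/1000) × (0.69/49) = 1.3814 × 10⁻⁴ s⁻².
N = √(1.3814 × 10⁻⁴) = 0.011753 rad s⁻¹, so T = 2π/N = 534.60 s = 8.9100 min ≈ 8.91 min.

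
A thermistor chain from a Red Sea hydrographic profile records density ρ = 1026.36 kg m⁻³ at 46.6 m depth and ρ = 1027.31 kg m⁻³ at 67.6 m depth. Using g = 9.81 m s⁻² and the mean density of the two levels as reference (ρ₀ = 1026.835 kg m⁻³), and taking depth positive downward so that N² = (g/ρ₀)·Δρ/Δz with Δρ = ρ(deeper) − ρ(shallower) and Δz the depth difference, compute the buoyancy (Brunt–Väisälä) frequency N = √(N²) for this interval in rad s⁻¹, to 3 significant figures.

Δρ = 1027.31 − 1026.36 = 0.95 kg m⁻³ over Δz = 67.6 − 46.6 = 21 m.
N² = (9.81/1026.835) × (0.95/21) = 4.3219 × 10⁻⁴ s⁻².
N = √(4.3219 × 10⁻⁴) = 0.020789 rad s⁻¹ ≈ 0.0208 rad s⁻¹.

0.0208 rad s⁻¹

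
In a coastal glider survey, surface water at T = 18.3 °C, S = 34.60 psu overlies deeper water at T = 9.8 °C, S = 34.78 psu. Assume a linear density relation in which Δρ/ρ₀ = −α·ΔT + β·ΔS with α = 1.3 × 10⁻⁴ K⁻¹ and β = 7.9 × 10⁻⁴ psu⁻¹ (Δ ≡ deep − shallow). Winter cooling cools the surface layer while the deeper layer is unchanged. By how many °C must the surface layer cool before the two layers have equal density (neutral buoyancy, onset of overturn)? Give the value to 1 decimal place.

9.6 °C

Neutral buoyancy requires Δρ = 0, i.e. −α(T_deep − T_surf′) + β(S_deep − S_surf) = 0.
T_surf′ = T_deep − (β/α)·ΔS = 9.8 − (7.9 × 10⁻⁴/1.3 × 10⁻⁴)·(+0.18) = 8.706 °C.
Cooling required: 18.3 − (8.706) = 9.594 °C.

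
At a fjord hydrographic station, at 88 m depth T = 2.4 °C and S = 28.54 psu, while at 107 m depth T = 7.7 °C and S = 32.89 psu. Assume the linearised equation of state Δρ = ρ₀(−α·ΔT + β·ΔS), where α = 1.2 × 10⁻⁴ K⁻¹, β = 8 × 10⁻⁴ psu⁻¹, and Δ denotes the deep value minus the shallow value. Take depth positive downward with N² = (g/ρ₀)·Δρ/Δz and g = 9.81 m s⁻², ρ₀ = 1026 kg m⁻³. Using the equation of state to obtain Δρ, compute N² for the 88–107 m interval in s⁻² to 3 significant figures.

ΔT = +5.3 K, ΔS = +4.35 psu (deep − shallow).
Δρ/ρ₀ = −αΔT + βΔS = -6.36 × 10⁻⁴ + 3.48 × 10⁻³ = 2.844 × 10⁻³, so Δρ ≈ 2.918 kg m⁻³.
N² = (g/ρ₀)·Δρ/Δz = g·(Δρ/ρ₀)/Δz = 9.81 × 2.844 × 10⁻³ / 19 = 1.4684 × 10⁻³ s⁻² ≈ 1.47 × 10⁻³ s⁻².

1.47 × 10⁻³ s⁻²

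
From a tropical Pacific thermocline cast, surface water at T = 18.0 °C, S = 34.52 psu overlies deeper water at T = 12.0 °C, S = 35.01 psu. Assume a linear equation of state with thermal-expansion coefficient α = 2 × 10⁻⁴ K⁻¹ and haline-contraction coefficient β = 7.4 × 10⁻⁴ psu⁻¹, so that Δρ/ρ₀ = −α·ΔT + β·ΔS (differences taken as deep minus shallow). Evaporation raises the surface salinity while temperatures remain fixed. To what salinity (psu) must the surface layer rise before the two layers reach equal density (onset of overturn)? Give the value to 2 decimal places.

Neutral buoyancy requires −α(T_deep − T_surf) + β(S_deep − S_surf′) = 0.
S_surf′ = S_deep − (α/β)·ΔT = 35.01 − (2 × 10⁻⁴/7.4 × 10⁻⁴)·(-6.0) = 36.6316 psu.
Increase required: 36.6316 − 34.52 = 2.1116 psu.

36.63 psu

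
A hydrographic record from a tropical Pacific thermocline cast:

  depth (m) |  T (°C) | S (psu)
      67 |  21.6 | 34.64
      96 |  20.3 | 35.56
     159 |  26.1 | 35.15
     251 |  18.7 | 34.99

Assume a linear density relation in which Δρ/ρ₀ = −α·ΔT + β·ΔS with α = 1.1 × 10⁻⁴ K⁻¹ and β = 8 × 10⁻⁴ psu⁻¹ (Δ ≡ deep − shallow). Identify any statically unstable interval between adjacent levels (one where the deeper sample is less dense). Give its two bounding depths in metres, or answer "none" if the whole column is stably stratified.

96–159 m

Evaluate Δρ/ρ₀ = −αΔT + βΔS across each adjacent pair:
  67–96 m: −αΔT+βΔS = −(1.1 × 10⁻⁴)(-1.3)+(8 × 10⁻⁴)(+0.92) = 8.8 × 10⁻⁴ → stable
  96–159 m: −αΔT+βΔS = −(1.1 × 10⁻⁴)(+5.8)+(8 × 10⁻⁴)(-0.41) = -9.7 × 10⁻⁴ → UNSTABLE
  159–251 m: −αΔT+βΔS = −(1.1 × 10⁻⁴)(-7.4)+(8 × 10⁻⁴)(-0.16) = 6.9 × 10⁻⁴ → stable
The 96–159 m interval has Δρ < 0: lighter water underlies denser water.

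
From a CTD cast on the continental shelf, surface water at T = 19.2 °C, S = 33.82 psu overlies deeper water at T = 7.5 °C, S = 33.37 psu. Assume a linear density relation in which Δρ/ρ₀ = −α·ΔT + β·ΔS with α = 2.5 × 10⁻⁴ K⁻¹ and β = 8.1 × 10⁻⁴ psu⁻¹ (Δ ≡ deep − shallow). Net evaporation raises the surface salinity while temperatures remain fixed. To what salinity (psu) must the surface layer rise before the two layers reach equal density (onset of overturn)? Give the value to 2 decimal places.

Neutral buoyancy requires −α(T_deep − T_surf) + β(S_deep − S_surf′) = 0.
S_surf′ = S_deep − (α/β)·ΔT = 33.37 − (2.5 × 10⁻⁴/8.1 × 10⁻⁴)·(-11.7) = 36.9811 psu.
Increase required: 36.9811 − 33.82 = 3.1611 psu.

36.98 psu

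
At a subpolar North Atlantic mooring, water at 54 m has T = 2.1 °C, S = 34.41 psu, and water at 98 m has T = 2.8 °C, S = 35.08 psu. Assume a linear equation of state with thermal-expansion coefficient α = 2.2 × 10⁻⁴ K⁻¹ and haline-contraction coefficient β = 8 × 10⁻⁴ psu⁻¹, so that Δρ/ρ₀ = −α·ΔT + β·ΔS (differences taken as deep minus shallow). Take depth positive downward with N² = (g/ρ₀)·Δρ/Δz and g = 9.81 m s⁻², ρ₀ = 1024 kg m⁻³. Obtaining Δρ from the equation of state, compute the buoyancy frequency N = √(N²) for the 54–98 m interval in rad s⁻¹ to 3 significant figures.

9.23 × 10⁻³ rad s⁻¹

ΔT = +0.7 K, ΔS = +0.67 psu (deep − shallow).
Δρ/ρ₀ = −αΔT + βΔS = -1.54 × 10⁻⁴ + 5.36 × 10⁻⁴ = 3.82 × 10⁻⁴, so Δρ ≈ 0.3912 kg m⁻³.
N² = (g/ρ₀)·Δρ/Δz = g·(Δρ/ρ₀)/Δz = 9.81 × 3.82 × 10⁻⁴ / 44 = 8.5169 × 10⁻⁵ s⁻².
N = √(8.5169 × 10⁻⁵) = 9.2287 × 10⁻³ rad s⁻¹ ≈ 9.23 × 10⁻³ rad s⁻¹.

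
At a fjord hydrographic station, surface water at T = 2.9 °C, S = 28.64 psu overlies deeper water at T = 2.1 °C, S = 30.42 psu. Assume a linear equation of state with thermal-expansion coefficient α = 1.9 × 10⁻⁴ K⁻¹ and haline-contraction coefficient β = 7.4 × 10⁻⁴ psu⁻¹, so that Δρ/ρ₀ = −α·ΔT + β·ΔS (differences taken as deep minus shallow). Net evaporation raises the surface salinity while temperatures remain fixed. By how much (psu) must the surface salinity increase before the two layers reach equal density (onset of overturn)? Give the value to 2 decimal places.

1.99 psu

Neutral buoyancy requires −α(T_deep − T_surf) + β(S_deep − S_surf′) = 0.
S_surf′ = S_deep − (α/β)·ΔT = 30.42 − (1.9 × 10⁻⁴/7.4 × 10⁻⁴)·(-0.8) = 30.6254 psu.
Increase required: 30.6254 − 28.64 = 1.9854 psu.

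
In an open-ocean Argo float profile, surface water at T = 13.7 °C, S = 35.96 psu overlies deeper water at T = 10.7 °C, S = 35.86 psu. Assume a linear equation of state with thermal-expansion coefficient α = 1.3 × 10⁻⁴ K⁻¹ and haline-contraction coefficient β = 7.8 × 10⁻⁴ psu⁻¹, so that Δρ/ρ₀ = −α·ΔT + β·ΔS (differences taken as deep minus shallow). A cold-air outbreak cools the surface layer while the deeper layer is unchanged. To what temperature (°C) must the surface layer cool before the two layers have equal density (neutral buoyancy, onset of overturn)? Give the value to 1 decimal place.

Neutral buoyancy requires Δρ = 0, i.e. −α(T_deep − T_surf′) + β(S_deep − S_surf) = 0.
T_surf′ = T_deep − (β/α)·ΔS = 10.7 − (7.8 × 10⁻⁴/1.3 × 10⁻⁴)·(-0.10) = 11.300 °C.
Cooling required: 13.7 − (11.300) = 2.400 °C.

11.3 °C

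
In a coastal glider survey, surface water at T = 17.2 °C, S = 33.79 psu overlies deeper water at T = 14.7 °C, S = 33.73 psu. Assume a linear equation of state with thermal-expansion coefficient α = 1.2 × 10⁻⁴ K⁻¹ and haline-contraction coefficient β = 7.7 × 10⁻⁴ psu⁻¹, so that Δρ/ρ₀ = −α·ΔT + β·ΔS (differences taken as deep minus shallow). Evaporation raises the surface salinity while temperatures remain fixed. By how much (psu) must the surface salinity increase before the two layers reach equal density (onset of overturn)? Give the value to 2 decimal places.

0.33 psu

Neutral buoyancy requires −α(T_deep − T_surf) + β(S_deep − S_surf′) = 0.
S_surf′ = S_deep − (α/β)·ΔT = 33.73 − (1.2 × 10⁻⁴/7.7 × 10⁻⁴)·(-2.5) = 34.1196 psu.
Increase required: 34.1196 − 33.79 = 0.3296 psu.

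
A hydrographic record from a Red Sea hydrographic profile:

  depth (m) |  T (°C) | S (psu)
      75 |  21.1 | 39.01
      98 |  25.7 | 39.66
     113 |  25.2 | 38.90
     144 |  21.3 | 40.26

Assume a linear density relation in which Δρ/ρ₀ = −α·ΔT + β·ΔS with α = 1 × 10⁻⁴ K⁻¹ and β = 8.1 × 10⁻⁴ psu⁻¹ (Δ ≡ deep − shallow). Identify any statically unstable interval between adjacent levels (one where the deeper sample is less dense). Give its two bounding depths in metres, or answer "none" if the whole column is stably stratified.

Evaluate Δρ/ρ₀ = −αΔT + βΔS across each adjacent pair:
  75–98 m: −αΔT+βΔS = −(1 × 10⁻⁴)(+4.6)+(8.1 × 10⁻⁴)(+0.65) = 6.6 × 10⁻⁵ → stable
  98–113 m: −αΔT+βΔS = −(1 × 10⁻⁴)(-0.5)+(8.1 × 10⁻⁴)(-0.76) = -5.7 × 10⁻⁴ → UNSTABLE
  113–144 m: −αΔT+βΔS = −(1 × 10⁻⁴)(-3.9)+(8.1 × 10⁻⁴)(+1.36) = 1.5 × 10⁻³ → stable
The 98–113 m interval has Δρ < 0: lighter water underlies denser water.

98–113 m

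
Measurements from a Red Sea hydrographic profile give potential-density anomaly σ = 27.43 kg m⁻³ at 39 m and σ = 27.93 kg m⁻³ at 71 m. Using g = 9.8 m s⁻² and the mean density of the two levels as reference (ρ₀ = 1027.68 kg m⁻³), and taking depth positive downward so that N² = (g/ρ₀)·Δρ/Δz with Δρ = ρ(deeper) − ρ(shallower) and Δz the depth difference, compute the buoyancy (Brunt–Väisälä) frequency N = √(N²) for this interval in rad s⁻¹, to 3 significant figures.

Δρ = 1027.93 − 1027.43 = 0.50 kg m⁻³ over Δz = 71 − 39 = 32 m.
N² = (9.8/1027.68) × (0.50/32) = 1.4900 × 10⁻⁴ s⁻².
N = √(1.4900 × 10⁻⁴) = 0.012207 rad s⁻¹ ≈ 0.0122 rad s⁻¹.
A positive N² confirms static stability across the interval.

0.0122 rad s⁻¹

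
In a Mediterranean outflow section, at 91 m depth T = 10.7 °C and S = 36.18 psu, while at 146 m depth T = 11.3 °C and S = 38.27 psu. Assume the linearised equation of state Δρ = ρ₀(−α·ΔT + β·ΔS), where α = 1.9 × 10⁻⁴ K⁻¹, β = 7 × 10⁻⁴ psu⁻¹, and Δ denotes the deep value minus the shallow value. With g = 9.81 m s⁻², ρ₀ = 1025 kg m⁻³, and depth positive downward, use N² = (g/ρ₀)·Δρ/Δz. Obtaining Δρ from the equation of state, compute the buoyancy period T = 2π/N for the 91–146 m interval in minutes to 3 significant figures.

ΔT = +0.6 K, ΔS = +2.09 psu (deep − shallow).
Δρ/ρ₀ = −αΔT + βΔS = -1.14 × 10⁻⁴ + 1.463 × 10⁻³ = 1.349 × 10⁻³, so Δρ ≈ 1.383 kg m⁻³.
N² = (g/ρ₀)·Δρ/Δz = g·(Δρ/ρ₀)/Δz = 9.81 × 1.349 × 10⁻³ / 55 = 2.4061 × 10⁻⁴ s⁻².
N = √(2.4061 × 10⁻⁴) = 0.015512 rad s⁻¹ → T = 2π/N = 405.05 s = 6.7508 min ≈ 6.75 min.

6.75 min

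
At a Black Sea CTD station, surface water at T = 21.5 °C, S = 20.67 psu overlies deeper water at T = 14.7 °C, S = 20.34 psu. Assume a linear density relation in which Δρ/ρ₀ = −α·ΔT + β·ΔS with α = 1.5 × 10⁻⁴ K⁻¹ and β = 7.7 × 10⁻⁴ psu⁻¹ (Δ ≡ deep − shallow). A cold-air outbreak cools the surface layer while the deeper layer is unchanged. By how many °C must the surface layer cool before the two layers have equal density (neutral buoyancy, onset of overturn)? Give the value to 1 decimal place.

Neutral buoyancy requires Δρ = 0, i.e. −α(T_deep − T_surf′) + β(S_deep − S_surf) = 0.
T_surf′ = T_deep − (β/α)·ΔS = 14.7 − (7.7 × 10⁻⁴/1.5 × 10⁻⁴)·(-0.33) = 16.394 °C.
Cooling required: 21.5 − (16.394) = 5.106 °C.

5.1 °C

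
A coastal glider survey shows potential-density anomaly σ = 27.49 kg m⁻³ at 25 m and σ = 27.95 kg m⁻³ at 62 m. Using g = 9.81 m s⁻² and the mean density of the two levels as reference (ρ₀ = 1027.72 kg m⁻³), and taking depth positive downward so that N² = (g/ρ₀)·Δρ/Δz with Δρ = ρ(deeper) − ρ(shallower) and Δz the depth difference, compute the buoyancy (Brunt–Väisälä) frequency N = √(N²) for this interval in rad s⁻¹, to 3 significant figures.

0.0109 rad s⁻¹

Δρ = 1027.95 − 1027.49 = 0.46 kg m⁻³ over Δz = 62 − 25 = 37 m.
N² = (9.81/1027.72) × (0.46/37) = 1.1867 × 10⁻⁴ s⁻².
N = √(1.1867 × 10⁻⁴) = 0.010894 rad s⁻¹ ≈ 0.0109 rad s⁻¹.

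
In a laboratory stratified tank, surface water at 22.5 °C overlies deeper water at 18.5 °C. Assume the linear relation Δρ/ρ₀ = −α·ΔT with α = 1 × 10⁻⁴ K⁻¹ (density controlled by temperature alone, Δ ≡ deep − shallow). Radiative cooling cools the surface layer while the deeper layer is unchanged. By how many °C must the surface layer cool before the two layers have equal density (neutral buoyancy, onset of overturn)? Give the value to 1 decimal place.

4.0 °C

With temperature the only control, equal density requires T_surf′ = T_deep.
T_surf′ = 18.5 °C.
Cooling required: 22.5 − 18.5 = 4.0 °C.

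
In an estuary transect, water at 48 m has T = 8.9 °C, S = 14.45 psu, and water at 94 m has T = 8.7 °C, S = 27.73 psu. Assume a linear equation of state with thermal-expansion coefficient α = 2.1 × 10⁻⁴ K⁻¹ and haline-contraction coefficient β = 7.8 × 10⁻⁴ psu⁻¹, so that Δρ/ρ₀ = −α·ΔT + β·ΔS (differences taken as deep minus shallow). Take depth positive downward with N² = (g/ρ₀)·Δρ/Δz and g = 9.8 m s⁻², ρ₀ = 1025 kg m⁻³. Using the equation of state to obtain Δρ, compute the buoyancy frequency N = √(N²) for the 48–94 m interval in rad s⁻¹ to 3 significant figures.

0.0471 rad s⁻¹

ΔT = -0.2 K, ΔS = +13.28 psu (deep − shallow).
Δρ/ρ₀ = −αΔT + βΔS = 4.20 × 10⁻⁵ + 0.0103584 = 0.0104004, so Δρ ≈ 10.66 kg m⁻³.
N² = (g/ρ₀)·Δρ/Δz = g·(Δρ/ρ₀)/Δz = 9.8 × 0.0104004 / 46 = 2.2157 × 10⁻³ s⁻².
N = √(2.2157 × 10⁻³) = 0.047071 rad s⁻¹ ≈ 0.0471 rad s⁻¹.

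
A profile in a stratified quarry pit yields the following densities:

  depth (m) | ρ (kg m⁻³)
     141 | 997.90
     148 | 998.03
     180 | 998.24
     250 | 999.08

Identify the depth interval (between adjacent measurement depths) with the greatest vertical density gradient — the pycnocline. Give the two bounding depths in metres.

Compute the density gradient over each adjacent pair:
  141–148 m: Δρ/Δz = 0.13/7 = 0.019 kg m⁻⁴
  148–180 m: Δρ/Δz = 0.21/32 = 6.6 × 10⁻³ kg m⁻⁴
  180–250 m: Δρ/Δz = 0.84/70 = 0.012 kg m⁻⁴
The largest gradient is in the 141–148 m interval — the pycnocline.

141–148 m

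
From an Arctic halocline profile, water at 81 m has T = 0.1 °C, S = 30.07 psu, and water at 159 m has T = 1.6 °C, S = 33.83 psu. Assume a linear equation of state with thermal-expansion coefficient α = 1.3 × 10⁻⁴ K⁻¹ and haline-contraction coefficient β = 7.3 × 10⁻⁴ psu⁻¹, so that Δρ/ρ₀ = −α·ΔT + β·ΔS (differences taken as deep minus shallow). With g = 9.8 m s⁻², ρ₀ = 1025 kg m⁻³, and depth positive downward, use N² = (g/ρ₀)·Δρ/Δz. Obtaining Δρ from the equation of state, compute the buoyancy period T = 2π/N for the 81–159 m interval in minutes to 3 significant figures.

5.85 min

ΔT = +1.5 K, ΔS = +3.76 psu (deep − shallow).
Δρ/ρ₀ = −αΔT + βΔS = -1.95 × 10⁻⁴ + 2.7448 × 10⁻³ = 2.5498 × 10⁻³, so Δρ ≈ 2.614 kg m⁻³.
N² = (g/ρ₀)·Δρ/Δz = g·(Δρ/ρ₀)/Δz = 9.8 × 2.5498 × 10⁻³ / 78 = 3.2036 × 10⁻⁴ s⁻².
N = √(3.2036 × 10⁻⁴) = 0.017899 rad s⁻¹ → T = 2π/N = 351.04 s = 5.8507 min ≈ 5.85 min.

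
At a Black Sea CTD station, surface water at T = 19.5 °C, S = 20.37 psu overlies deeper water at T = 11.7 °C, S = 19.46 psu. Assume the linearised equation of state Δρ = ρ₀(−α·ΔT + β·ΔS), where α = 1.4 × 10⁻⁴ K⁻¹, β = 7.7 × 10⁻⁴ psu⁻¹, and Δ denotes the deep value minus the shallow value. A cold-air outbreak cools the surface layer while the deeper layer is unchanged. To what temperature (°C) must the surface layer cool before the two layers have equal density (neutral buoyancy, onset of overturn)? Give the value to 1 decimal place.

Neutral buoyancy requires Δρ = 0, i.e. −α(T_deep − T_surf′) + β(S_deep − S_surf) = 0.
T_surf′ = T_deep − (β/α)·ΔS = 11.7 − (7.7 × 10⁻⁴/1.4 × 10⁻⁴)·(-0.91) = 16.705 °C.
Cooling required: 19.5 − (16.705) = 2.795 °C.

16.7 °C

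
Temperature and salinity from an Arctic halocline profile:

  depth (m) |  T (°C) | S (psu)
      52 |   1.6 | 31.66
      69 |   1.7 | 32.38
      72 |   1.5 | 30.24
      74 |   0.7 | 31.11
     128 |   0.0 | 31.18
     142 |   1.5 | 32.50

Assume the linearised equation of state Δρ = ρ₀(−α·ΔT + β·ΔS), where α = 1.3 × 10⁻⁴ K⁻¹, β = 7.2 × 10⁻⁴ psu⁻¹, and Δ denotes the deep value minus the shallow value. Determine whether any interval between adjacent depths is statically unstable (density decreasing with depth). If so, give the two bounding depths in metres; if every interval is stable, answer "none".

Evaluate Δρ/ρ₀ = −αΔT + βΔS across each adjacent pair:
  52–69 m: −αΔT+βΔS = −(1.3 × 10⁻⁴)(+0.1)+(7.2 × 10⁻⁴)(+0.72) = 5.1 × 10⁻⁴ → stable
  69–72 m: −αΔT+βΔS = −(1.3 × 10⁻⁴)(-0.2)+(7.2 × 10⁻⁴)(-2.14) = -1.5 × 10⁻³ → UNSTABLE
  72–74 m: −αΔT+βΔS = −(1.3 × 10⁻⁴)(-0.8)+(7.2 × 10⁻⁴)(+0.87) = 7.3 × 10⁻⁴ → stable
  74–128 m: −αΔT+βΔS = −(1.3 × 10⁻⁴)(-0.7)+(7.2 × 10⁻⁴)(+0.07) = 1.4 × 10⁻⁴ → stable
  128–142 m: −αΔT+βΔS = −(1.3 × 10⁻⁴)(+1.5)+(7.2 × 10⁻⁴)(+1.32) = 7.6 × 10⁻⁴ → stable
The 69–72 m interval has Δρ < 0: lighter water underlies denser water.

69–72 m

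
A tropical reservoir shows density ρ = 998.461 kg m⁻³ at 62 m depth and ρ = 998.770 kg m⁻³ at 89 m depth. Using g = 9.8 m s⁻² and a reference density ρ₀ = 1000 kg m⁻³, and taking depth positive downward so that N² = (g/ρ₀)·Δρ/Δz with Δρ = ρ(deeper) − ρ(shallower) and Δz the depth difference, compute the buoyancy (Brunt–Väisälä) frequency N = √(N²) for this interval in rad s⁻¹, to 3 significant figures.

Δρ = 998.770 − 998.461 = 0.309 kg m⁻³ over Δz = 89 − 62 = 27 m.
N² = (9.8/1000) × (0.309/27) = 1.1216 × 10⁻⁴ s⁻².
N = √(1.1216 × 10⁻⁴) = 0.010591 rad s⁻¹ ≈ 0.0106 rad s⁻¹.
N² > 0, so the interval is statically stable.

0.0106 rad s⁻¹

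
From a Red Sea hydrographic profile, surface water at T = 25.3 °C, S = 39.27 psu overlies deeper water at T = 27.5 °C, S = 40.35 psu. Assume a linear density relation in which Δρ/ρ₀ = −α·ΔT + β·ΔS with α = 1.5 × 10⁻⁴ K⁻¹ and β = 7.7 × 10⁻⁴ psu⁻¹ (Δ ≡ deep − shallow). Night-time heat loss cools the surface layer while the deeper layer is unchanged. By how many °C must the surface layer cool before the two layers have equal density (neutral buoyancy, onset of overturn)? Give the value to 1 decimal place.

3.3 °C

Neutral buoyancy requires Δρ = 0, i.e. −α(T_deep − T_surf′) + β(S_deep − S_surf) = 0.
T_surf′ = T_deep − (β/α)·ΔS = 27.5 − (7.7 × 10⁻⁴/1.5 × 10⁻⁴)·(+1.08) = 21.956 °C.
Cooling required: 25.3 − (21.956) = 3.344 °C.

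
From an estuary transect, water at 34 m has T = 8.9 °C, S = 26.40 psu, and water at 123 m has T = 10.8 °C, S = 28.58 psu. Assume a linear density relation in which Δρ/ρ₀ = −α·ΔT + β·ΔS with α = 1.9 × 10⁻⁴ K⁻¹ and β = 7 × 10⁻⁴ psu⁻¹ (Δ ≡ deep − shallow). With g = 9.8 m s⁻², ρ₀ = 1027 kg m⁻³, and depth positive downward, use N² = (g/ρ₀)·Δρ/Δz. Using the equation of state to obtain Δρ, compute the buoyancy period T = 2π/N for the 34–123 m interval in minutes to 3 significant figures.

ΔT = +1.9 K, ΔS = +2.18 psu (deep − shallow).
Δρ/ρ₀ = −αΔT + βΔS = -3.61 × 10⁻⁴ + 1.526 × 10⁻³ = 1.165 × 10⁻³, so Δρ ≈ 1.196 kg m⁻³.
N² = (g/ρ₀)·Δρ/Δz = g·(Δρ/ρ₀)/Δz = 9.8 × 1.165 × 10⁻³ / 89 = 1.2828 × 10⁻⁴ s⁻².
N = √(1.2828 × 10⁻⁴) = 0.011326 rad s⁻¹ → T = 2π/N = 554.76 s = 9.2460 min ≈ 9.25 min.

9.25 min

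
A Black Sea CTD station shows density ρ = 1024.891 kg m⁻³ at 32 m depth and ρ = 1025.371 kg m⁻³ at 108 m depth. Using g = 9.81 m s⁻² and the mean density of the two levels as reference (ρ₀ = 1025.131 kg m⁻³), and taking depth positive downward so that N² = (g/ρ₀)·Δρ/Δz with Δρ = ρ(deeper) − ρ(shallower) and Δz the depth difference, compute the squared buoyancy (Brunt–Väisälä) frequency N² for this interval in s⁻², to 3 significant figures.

Δρ = 1025.371 − 1024.891 = 0.480 kg m⁻³ over Δz = 108 − 32 = 76 m.
N² = (9.81/1025.131) × (0.480/76) = 6.0439 × 10⁻⁵ s⁻² ≈ 6.04 × 10⁻⁵ s⁻².

6.04 × 10⁻⁵ s⁻²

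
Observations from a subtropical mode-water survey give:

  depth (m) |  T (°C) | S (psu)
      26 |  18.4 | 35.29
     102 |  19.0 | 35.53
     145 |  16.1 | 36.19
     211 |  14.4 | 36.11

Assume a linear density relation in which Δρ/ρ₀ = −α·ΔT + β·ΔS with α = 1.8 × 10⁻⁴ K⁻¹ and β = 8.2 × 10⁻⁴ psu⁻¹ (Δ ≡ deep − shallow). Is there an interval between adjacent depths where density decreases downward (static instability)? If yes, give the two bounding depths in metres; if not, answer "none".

Evaluate Δρ/ρ₀ = −αΔT + βΔS across each adjacent pair:
  26–102 m: −αΔT+βΔS = −(1.8 × 10⁻⁴)(+0.6)+(8.2 × 10⁻⁴)(+0.24) = 8.9 × 10⁻⁵ → stable
  102–145 m: −αΔT+βΔS = −(1.8 × 10⁻⁴)(-2.9)+(8.2 × 10⁻⁴)(+0.66) = 1.1 × 10⁻³ → stable
  145–211 m: −αΔT+βΔS = −(1.8 × 10⁻⁴)(-1.7)+(8.2 × 10⁻⁴)(-0.08) = 2.4 × 10⁻⁴ → stable
Every interval has Δρ > 0: the column is stably stratified throughout.

none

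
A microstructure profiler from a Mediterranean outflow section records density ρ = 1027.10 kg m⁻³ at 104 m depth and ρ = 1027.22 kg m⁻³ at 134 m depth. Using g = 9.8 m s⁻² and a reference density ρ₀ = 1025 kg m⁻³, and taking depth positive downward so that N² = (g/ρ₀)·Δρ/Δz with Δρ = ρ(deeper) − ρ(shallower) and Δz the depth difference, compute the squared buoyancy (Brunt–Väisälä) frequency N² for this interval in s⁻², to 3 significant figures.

Δρ = 1027.22 − 1027.10 = 0.12 kg m⁻³ over Δz = 134 − 104 = 30 m.
N² = (9.8/1025) × (0.12/30) = 3.8244 × 10⁻⁵ s⁻² ≈ 3.82 × 10⁻⁵ s⁻².

3.82 × 10⁻⁵ s⁻²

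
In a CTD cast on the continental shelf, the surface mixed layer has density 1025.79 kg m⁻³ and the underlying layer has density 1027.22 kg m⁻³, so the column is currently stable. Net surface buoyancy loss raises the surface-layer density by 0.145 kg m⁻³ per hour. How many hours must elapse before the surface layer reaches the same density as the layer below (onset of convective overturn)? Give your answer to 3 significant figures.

Density deficit of the surface layer: 1027.22 − 1025.79 = 1.43 kg m⁻³.
Required change = 1.43 / 0.145 = 9.86 hours.

9.86 hours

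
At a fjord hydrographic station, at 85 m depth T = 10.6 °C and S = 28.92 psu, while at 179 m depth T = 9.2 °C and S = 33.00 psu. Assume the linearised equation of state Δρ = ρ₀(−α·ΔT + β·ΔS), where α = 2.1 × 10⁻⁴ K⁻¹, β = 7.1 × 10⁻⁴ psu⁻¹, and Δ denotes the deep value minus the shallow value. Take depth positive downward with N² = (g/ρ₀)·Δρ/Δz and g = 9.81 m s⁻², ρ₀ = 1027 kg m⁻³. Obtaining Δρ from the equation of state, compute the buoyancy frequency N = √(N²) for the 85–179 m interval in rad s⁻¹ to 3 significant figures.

ΔT = -1.4 K, ΔS = +4.08 psu (deep − shallow).
Δρ/ρ₀ = −αΔT + βΔS = 2.94 × 10⁻⁴ + 2.8968 × 10⁻³ = 3.1908 × 10⁻³, so Δρ ≈ 3.277 kg m⁻³.
N² = (g/ρ₀)·Δρ/Δz = g·(Δρ/ρ₀)/Δz = 9.81 × 3.1908 × 10⁻³ / 94 = 3.3300 × 10⁻⁴ s⁻².
N = √(3.3300 × 10⁻⁴) = 0.018248 rad s⁻¹ ≈ 0.0182 rad s⁻¹.

0.0182 rad s⁻¹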